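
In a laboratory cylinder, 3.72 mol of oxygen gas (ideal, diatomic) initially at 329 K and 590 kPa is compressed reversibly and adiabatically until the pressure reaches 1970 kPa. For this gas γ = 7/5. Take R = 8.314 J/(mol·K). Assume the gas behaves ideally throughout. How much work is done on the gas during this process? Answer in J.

10500 J

V₁ = nRT₁/P₁ = 3.72×8.314×329/590 = 17.2 L.
Adiabatic: T₂/T₁ = (P₂/P₁)^((γ−1)/γ) ⇒ T₂ = 329×(3.34)^0.286 = 464 K; V₂ = 7.29 L.
ΔU = nCvΔT = 3.72×20.8×(464−329) = 10500 J.
Q = 0 for an adiabatic process, so W = −ΔU = -10500 J.
Work done on the gas = −W_by = 10500 J.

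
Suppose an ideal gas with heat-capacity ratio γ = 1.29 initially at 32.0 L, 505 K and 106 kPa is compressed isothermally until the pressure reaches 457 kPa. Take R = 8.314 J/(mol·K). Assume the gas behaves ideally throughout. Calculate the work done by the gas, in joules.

-4960 J

n = P₁V₁/(RT₁) = 106×32.0/(8.314×505) = 0.808 mol.
Isothermal: T stays 505 K; PV = const ⇒ V₂ = 7.42 L, P₂ = 457 kPa.
W = nRT ln(V₂/V₁) = 0.808×8.314×505×ln(0.232) = -4960 J.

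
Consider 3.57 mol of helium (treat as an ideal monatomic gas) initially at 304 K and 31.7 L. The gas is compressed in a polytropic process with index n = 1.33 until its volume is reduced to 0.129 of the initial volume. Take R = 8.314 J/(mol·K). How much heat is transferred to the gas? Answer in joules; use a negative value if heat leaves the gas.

-13300 J

P₁ = nRT₁/V₁ = 3.57×8.314×304/31.7 = 285 kPa.
Polytropic n=1.33: T₂ = T₁(V₁/V₂)^(n−1) = 304×(7.75)^0.33 = 598 K; P₂ = P₁(V₁/V₂)^n = 4340 kPa.
W = (P₁V₁−P₂V₂)/(n−1) = (285×31.7−4340×4.09)/0.33 = -26400 J.
ΔU = nCvΔT = 3.57×12.5×(598−304) = 13100 J.
Q = ΔU + W = -13300 J.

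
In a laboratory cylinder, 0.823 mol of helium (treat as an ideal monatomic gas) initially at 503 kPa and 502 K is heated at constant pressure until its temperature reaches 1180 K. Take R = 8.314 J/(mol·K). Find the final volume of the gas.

V₁ = nRT₁/P₁ = 0.823×8.314×502/503 = 6.83 L.
Isobaric: P stays 503 kPa; V/T = const ⇒ T₂ = 1180 K, V₂ = 16.1 L.

16.1 L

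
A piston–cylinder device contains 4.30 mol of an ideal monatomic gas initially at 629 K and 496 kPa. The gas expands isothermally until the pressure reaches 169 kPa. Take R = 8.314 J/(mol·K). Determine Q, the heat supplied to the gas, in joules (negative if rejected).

24200 J

V₁ = nRT₁/P₁ = 4.30×8.314×629/496 = 45.3 L.
Isothermal: T stays 629 K; PV = const ⇒ V₂ = 133 L, P₂ = 169 kPa.
ΔU = 0 (ideal gas, T constant).
W = nRT ln(V₂/V₁) = 4.30×8.314×629×ln(2.93) = 24200 J.
Q = ΔU + W = 24200 J.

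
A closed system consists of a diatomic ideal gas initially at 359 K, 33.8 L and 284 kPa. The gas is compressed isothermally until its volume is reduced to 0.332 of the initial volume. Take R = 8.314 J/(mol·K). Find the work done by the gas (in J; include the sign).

n = P₁V₁/(RT₁) = 284×33.8/(8.314×359) = 3.22 mol.
Isothermal: T stays 359 K; PV = const ⇒ V₂ = 11.2 L, P₂ = 855 kPa.
W = nRT ln(V₂/V₁) = 3.22×8.314×359×ln(0.332) = -10600 J.

-10600 J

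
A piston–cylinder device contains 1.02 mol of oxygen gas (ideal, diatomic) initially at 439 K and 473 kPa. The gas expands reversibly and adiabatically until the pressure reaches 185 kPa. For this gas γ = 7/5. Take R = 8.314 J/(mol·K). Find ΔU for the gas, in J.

V₁ = nRT₁/P₁ = 1.02×8.314×439/473 = 7.87 L.
Adiabatic: T₂/T₁ = (P₂/P₁)^((γ−1)/γ) ⇒ T₂ = 439×(0.391)^0.286 = 336 K; V₂ = 15.4 L.
For an ideal gas ΔU = nCvΔT with Cv = (5/2)R = 20.8 J/(mol·K).
ΔU = 1.02×20.8×(336−439) = -2190 J.

-2190 J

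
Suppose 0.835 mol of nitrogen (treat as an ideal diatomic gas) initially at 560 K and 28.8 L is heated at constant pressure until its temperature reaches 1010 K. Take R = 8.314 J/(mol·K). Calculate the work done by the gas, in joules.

P₁ = nRT₁/V₁ = 0.835×8.314×560/28.8 = 135 kPa.
Isobaric: P stays 135 kPa; V/T = const ⇒ T₂ = 1010 K, V₂ = 51.9 L.
W = PΔV = 135×(51.9−28.8) kPa·L = 3120 J.

3120 J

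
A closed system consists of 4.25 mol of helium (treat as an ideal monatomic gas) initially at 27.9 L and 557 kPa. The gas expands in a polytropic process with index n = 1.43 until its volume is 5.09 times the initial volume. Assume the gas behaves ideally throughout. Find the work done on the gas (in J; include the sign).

-18200 J

T₁ = P₁V₁/(nR) = 557×27.9/(4.25×8.314) = 440 K.
Polytropic n=1.43: T₂ = T₁(V₁/V₂)^(n−1) = 440×(0.196)^0.43 = 218 K; P₂ = P₁(V₁/V₂)^n = 54.4 kPa.
W = (P₁V₁−P₂V₂)/(n−1) = (557×27.9−54.4×142)/0.43 = 18200 J.
Work done on the gas = −W_by = -18200 J.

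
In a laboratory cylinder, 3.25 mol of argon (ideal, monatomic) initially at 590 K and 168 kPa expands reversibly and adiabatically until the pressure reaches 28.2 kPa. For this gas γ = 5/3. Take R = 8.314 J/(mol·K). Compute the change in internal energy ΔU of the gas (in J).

V₁ = nRT₁/P₁ = 3.25×8.314×590/168 = 94.9 L.
Adiabatic: T₂/T₁ = (P₂/P₁)^((γ−1)/γ) ⇒ T₂ = 590×(0.168)^0.400 = 289 K; V₂ = 277 L.
For an ideal gas ΔU = nCvΔT with Cv = (3/2)R = 12.5 J/(mol·K).
ΔU = 3.25×12.5×(289−590) = -12200 J.

-12200 J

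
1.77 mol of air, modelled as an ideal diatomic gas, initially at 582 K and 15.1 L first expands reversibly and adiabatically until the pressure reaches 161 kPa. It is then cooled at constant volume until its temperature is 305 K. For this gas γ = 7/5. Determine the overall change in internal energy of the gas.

P₁ = nRT₁/V₁ = 1.77×8.314×582/15.1 = 567 kPa.
Step 1 — Adiabatic: T₂/T₁ = (P₂/P₁)^((γ−1)/γ) ⇒ T₂ = 582×(0.284)^0.286 = 406 K; V₂ = 37.1 L.
ΔU = nCvΔT = 1.77×20.8×(406−582) = -6470 J.
Q = 0 for an adiabatic process, so W = −ΔU = 6470 J.
State after step 1: P = 161 kPa, V = 37.1 L, T = 406 K.
Step 2 — Isochoric: V stays 37.1 L; P/T = const ⇒ T₂ = 305 K, P₂ = 121 kPa.
W = 0 (no volume change).
ΔU = nCvΔT = 1.77×20.8×(305−406) = -3720 J.
Q = ΔU = -3720 J.
Net over both steps: W = 6470 J, Q = -3720 J, ΔU = -10200 J.

-10200 J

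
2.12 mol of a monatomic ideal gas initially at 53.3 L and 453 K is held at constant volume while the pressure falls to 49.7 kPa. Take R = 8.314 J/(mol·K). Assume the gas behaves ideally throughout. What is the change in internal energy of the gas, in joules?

-8000 J

P₁ = nRT₁/V₁ = 2.12×8.314×453/53.3 = 150 kPa.
Isochoric: V stays 53.3 L; P/T = const ⇒ T₂ = 150 K, P₂ = 49.7 kPa.
For an ideal gas ΔU = nCvΔT with Cv = (3/2)R = 12.5 J/(mol·K).
ΔU = 2.12×12.5×(150−453) = -8000 J.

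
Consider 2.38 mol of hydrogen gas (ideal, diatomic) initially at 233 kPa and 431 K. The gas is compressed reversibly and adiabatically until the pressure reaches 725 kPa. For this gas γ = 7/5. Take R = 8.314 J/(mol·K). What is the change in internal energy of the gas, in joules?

8170 J

V₁ = nRT₁/P₁ = 2.38×8.314×431/233 = 36.6 L.
Adiabatic: T₂/T₁ = (P₂/P₁)^((γ−1)/γ) ⇒ T₂ = 431×(3.11)^0.286 = 596 K; V₂ = 16.3 L.
For an ideal gas ΔU = nCvΔT with Cv = (5/2)R = 20.8 J/(mol·K).
ΔU = 2.38×20.8×(596−431) = 8170 J.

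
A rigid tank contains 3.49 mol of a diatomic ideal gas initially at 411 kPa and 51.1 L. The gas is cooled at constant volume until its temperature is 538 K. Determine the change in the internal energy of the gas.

T₁ = P₁V₁/(nR) = 411×51.1/(3.49×8.314) = 724 K.
Isochoric: V stays 51.1 L; P/T = const ⇒ T₂ = 538 K, P₂ = 305 kPa.
For an ideal gas ΔU = nCvΔT with Cv = (5/2)R = 20.8 J/(mol·K).
ΔU = 3.49×20.8×(538−724) = -13500 J.

-13500 J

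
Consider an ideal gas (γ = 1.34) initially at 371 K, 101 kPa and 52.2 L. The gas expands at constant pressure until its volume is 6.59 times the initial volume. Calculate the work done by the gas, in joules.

29500 J

n = P₁V₁/(RT₁) = 101×52.2/(8.314×371) = 1.71 mol.
Isobaric: P stays 101 kPa; V/T = const ⇒ T₂ = 2440 K, V₂ = 344 L.
W = PΔV = 101×(344−52.2) kPa·L = 29500 J.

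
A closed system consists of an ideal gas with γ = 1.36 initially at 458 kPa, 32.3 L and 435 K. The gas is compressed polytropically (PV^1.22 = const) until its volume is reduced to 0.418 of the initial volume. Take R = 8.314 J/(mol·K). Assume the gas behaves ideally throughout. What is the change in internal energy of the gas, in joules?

n = P₁V₁/(RT₁) = 458×32.3/(8.314×435) = 4.09 mol.
Polytropic n=1.22: T₂ = T₁(V₁/V₂)^(n−1) = 435×(2.39)^0.22 = 527 K; P₂ = P₁(V₁/V₂)^n = 1330 kPa.
For an ideal gas ΔU = nCvΔT with Cv = R/(γ−1) = 23.1 J/(mol·K).
ΔU = 4.09×23.1×(527−435) = 8690 J.

8690 J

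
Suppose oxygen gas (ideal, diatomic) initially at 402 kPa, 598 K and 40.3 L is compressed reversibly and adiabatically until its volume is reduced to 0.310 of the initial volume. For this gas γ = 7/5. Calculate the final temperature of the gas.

955 K

Adiabatic: TV^(γ−1) = const ⇒ T₂ = 598×(3.23)^0.400 = 955 K; PV^γ = const ⇒ P₂ = 2070 kPa.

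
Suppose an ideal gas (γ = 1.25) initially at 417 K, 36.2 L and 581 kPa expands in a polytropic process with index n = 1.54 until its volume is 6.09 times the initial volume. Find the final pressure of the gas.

Polytropic n=1.54: T₂ = T₁(V₁/V₂)^(n−1) = 417×(0.164)^0.54 = 157 K; P₂ = P₁(V₁/V₂)^n = 36.0 kPa.

36.0 kPa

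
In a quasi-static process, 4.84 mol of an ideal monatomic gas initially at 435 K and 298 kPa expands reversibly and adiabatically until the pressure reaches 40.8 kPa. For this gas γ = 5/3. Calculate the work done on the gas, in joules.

V₁ = nRT₁/P₁ = 4.84×8.314×435/298 = 58.7 L.
Adiabatic: T₂/T₁ = (P₂/P₁)^((γ−1)/γ) ⇒ T₂ = 435×(0.137)^0.400 = 196 K; V₂ = 194 L.
ΔU = nCvΔT = 4.84×12.5×(196−435) = -14400 J.
Q = 0 for an adiabatic process, so W = −ΔU = 14400 J.
Work done on the gas = −W_by = -14400 J.

-14400 J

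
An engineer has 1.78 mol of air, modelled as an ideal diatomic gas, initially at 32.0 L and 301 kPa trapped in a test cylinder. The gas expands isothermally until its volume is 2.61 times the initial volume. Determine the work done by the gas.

T₁ = P₁V₁/(nR) = 301×32.0/(1.78×8.314) = 651 K.
Isothermal: T stays 651 K; PV = const ⇒ V₂ = 83.5 L, P₂ = 115 kPa.
W = nRT ln(V₂/V₁) = 1.78×8.314×651×ln(2.61) = 9240 J.

9240 J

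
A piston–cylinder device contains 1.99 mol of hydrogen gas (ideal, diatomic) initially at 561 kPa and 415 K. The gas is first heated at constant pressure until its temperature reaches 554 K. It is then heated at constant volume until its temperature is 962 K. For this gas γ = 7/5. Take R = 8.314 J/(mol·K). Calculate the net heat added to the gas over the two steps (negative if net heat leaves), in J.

24900 J

V₁ = nRT₁/P₁ = 1.99×8.314×415/561 = 12.2 L.
Step 1 — Isobaric: P stays 561 kPa; V/T = const ⇒ T₂ = 554 K, V₂ = 16.3 L.
W = PΔV = 561×(16.3−12.2) kPa·L = 2300 J.
ΔU = nCvΔT = 1.99×20.8×(554−415) = 5750 J.
Q = ΔU + W = nCpΔT = 8050 J.
State after step 1: P = 561 kPa, V = 16.3 L, T = 554 K.
Step 2 — Isochoric: V stays 16.3 L; P/T = const ⇒ T₂ = 962 K, P₂ = 974 kPa.
W = 0 (no volume change).
ΔU = nCvΔT = 1.99×20.8×(962−554) = 16900 J.
Q = ΔU = 16900 J.
Net over both steps: W = 2300 J, Q = 24900 J, ΔU = 22600 J.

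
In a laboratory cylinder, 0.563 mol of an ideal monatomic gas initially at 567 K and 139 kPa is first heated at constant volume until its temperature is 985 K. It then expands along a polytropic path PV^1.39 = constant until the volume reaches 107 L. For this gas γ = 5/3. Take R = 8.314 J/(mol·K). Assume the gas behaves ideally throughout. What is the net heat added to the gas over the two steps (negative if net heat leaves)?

5340 J

V₁ = nRT₁/P₁ = 0.563×8.314×567/139 = 19.1 L.
Step 1 — Isochoric: V stays 19.1 L; P/T = const ⇒ T₂ = 985 K, P₂ = 241 kPa.
W = 0 (no volume change).
ΔU = nCvΔT = 0.563×12.5×(985−567) = 2930 J.
Q = ΔU = 2930 J.
State after step 1: P = 241 kPa, V = 19.1 L, T = 985 K.
Step 2 — Polytropic n=1.39: T₂ = T₁(V₁/V₂)^(n−1) = 985×(0.178)^0.39 = 503 K; P₂ = P₁(V₁/V₂)^n = 22.0 kPa.
W = (P₁V₁−P₂V₂)/(n−1) = (241×19.1−22.0×107)/0.39 = 5790 J.
ΔU = nCvΔT = 0.563×12.5×(503−985) = -3380 J.
Q = ΔU + W = 2400 J.
Net over both steps: W = 5790 J, Q = 5340 J, ΔU = -450 J.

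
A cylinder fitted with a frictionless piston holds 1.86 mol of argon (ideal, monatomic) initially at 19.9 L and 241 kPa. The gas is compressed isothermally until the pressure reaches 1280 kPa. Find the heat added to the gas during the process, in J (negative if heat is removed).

-8010 J

T₁ = P₁V₁/(nR) = 241×19.9/(1.86×8.314) = 310 K.
Isothermal: T stays 310 K; PV = const ⇒ V₂ = 3.75 L, P₂ = 1280 kPa.
ΔU = 0 (ideal gas, T constant).
W = nRT ln(V₂/V₁) = 1.86×8.314×310×ln(0.188) = -8010 J.
Q = ΔU + W = -8010 J.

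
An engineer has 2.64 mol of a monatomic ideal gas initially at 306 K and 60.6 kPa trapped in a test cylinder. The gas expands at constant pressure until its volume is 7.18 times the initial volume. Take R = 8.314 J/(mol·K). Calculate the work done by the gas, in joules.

41500 J

V₁ = nRT₁/P₁ = 2.64×8.314×306/60.6 = 111 L.
Isobaric: P stays 60.6 kPa; V/T = const ⇒ T₂ = 2200 K, V₂ = 796 L.
W = PΔV = 60.6×(796−111) kPa·L = 41500 J.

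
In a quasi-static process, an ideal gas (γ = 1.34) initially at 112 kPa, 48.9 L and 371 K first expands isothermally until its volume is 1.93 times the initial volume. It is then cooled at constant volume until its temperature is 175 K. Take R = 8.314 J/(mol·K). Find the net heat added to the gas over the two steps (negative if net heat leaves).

n = P₁V₁/(RT₁) = 112×48.9/(8.314×371) = 1.78 mol.
Step 1 — Isothermal: T stays 371 K; PV = const ⇒ V₂ = 94.4 L, P₂ = 58.0 kPa.
ΔU = 0 (ideal gas, T constant).
W = nRT ln(V₂/V₁) = 1.78×8.314×371×ln(1.93) = 3600 J.
Q = ΔU + W = 3600 J.
State after step 1: P = 58.0 kPa, V = 94.4 L, T = 371 K.
Step 2 — Isochoric: V stays 94.4 L; P/T = const ⇒ T₂ = 175 K, P₂ = 27.4 kPa.
W = 0 (no volume change).
ΔU = nCvΔT = 1.78×24.5×(175−371) = -8510 J.
Q = ΔU = -8510 J.
Net over both steps: W = 3600 J, Q = -4910 J, ΔU = -8510 J.

-4910 J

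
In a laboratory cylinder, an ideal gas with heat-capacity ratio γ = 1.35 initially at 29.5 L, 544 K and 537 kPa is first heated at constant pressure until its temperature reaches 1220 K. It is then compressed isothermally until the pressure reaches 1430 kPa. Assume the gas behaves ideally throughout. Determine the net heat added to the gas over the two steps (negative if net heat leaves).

n = P₁V₁/(RT₁) = 537×29.5/(8.314×544) = 3.50 mol.
Step 1 — Isobaric: P stays 537 kPa; V/T = const ⇒ T₂ = 1220 K, V₂ = 66.2 L.
W = PΔV = 537×(66.2−29.5) kPa·L = 19700 J.
ΔU = nCvΔT = 3.50×23.8×(1220−544) = 56200 J.
Q = ΔU + W = nCpΔT = 75900 J.
State after step 1: P = 537 kPa, V = 66.2 L, T = 1220 K.
Step 2 — Isothermal: T stays 1220 K; PV = const ⇒ V₂ = 24.8 L, P₂ = 1430 kPa.
ΔU = 0 (ideal gas, T constant).
W = nRT ln(V₂/V₁) = 3.50×8.314×1220×ln(0.376) = -34800 J.
Q = ΔU + W = -34800 J.
Net over both steps: W = -15100 J, Q = 41100 J, ΔU = 56200 J.

41100 J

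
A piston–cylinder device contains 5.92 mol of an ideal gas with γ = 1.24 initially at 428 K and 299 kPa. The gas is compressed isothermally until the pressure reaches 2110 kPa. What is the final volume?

9.98 L

V₁ = nRT₁/P₁ = 5.92×8.314×428/299 = 70.5 L.
Isothermal: T stays 428 K; PV = const ⇒ V₂ = 9.98 L, P₂ = 2110 kPa.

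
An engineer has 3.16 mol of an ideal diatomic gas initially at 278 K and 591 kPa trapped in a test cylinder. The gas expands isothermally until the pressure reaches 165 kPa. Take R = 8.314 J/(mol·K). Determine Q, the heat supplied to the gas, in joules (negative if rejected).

V₁ = nRT₁/P₁ = 3.16×8.314×278/591 = 12.4 L.
Isothermal: T stays 278 K; PV = const ⇒ V₂ = 44.3 L, P₂ = 165 kPa.
ΔU = 0 (ideal gas, T constant).
W = nRT ln(V₂/V₁) = 3.16×8.314×278×ln(3.58) = 9320 J.
Q = ΔU + W = 9320 J.

9320 J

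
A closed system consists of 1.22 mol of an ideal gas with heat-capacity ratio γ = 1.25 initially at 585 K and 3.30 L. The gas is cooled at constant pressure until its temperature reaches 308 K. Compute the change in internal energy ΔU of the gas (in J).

-11200 J

P₁ = nRT₁/V₁ = 1.22×8.314×585/3.30 = 1800 kPa.
Isobaric: P stays 1800 kPa; V/T = const ⇒ T₂ = 308 K, V₂ = 1.74 L.
For an ideal gas ΔU = nCvΔT with Cv = R/(γ−1) = 33.3 J/(mol·K).
ΔU = 1.22×33.3×(308−585) = -11200 J.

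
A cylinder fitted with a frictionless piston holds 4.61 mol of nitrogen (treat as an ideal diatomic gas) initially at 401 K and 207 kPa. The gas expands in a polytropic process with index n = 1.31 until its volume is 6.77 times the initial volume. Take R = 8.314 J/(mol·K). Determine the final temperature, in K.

222 K

V₁ = nRT₁/P₁ = 4.61×8.314×401/207 = 74.2 L.
Polytropic n=1.31: T₂ = T₁(V₁/V₂)^(n−1) = 401×(0.148)^0.31 = 222 K; P₂ = P₁(V₁/V₂)^n = 16.9 kPa.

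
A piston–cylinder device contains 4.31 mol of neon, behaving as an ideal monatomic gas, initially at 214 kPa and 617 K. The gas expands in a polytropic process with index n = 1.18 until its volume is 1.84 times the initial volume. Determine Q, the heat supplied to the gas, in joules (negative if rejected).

V₁ = nRT₁/P₁ = 4.31×8.314×617/214 = 103 L.
Polytropic n=1.18: T₂ = T₁(V₁/V₂)^(n−1) = 617×(0.543)^0.18 = 553 K; P₂ = P₁(V₁/V₂)^n = 104 kPa.
W = (P₁V₁−P₂V₂)/(n−1) = (214×103−104×190)/0.18 = 12800 J.
ΔU = nCvΔT = 4.31×12.5×(553−617) = -3450 J.
Q = ΔU + W = 9320 J.

9320 J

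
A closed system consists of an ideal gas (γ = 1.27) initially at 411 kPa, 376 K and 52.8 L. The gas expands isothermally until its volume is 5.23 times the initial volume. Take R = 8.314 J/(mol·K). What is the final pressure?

78.6 kPa

Isothermal: T stays 376 K; PV = const ⇒ V₂ = 276 L, P₂ = 78.6 kPa.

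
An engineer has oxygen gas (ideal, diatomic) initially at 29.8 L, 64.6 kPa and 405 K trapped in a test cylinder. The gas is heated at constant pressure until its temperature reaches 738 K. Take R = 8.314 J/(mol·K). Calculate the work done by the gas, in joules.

1580 J

n = P₁V₁/(RT₁) = 64.6×29.8/(8.314×405) = 0.572 mol.
Isobaric: P stays 64.6 kPa; V/T = const ⇒ T₂ = 738 K, V₂ = 54.3 L.
W = PΔV = 64.6×(54.3−29.8) kPa·L = 1580 J.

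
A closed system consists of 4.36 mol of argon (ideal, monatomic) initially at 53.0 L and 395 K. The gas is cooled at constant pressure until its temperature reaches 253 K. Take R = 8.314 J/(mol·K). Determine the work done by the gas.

-5150 J

P₁ = nRT₁/V₁ = 4.36×8.314×395/53.0 = 270 kPa.
Isobaric: P stays 270 kPa; V/T = const ⇒ T₂ = 253 K, V₂ = 33.9 L.
W = PΔV = 270×(33.9−53.0) kPa·L = -5150 J.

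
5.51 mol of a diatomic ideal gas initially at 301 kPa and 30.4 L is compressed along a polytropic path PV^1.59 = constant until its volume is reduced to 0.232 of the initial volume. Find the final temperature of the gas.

T₁ = P₁V₁/(nR) = 301×30.4/(5.51×8.314) = 200 K.
Polytropic n=1.59: T₂ = T₁(V₁/V₂)^(n−1) = 200×(4.31)^0.59 = 473 K; P₂ = P₁(V₁/V₂)^n = 3070 kPa.

473 K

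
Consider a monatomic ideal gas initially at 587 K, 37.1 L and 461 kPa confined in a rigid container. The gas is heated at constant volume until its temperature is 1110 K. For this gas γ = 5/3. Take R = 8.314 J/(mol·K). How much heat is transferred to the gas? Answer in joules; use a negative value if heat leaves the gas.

n = P₁V₁/(RT₁) = 461×37.1/(8.314×587) = 3.50 mol.
Isochoric: V stays 37.1 L; P/T = const ⇒ T₂ = 1110 K, P₂ = 872 kPa.
W = 0 (no volume change).
ΔU = nCvΔT = 3.50×12.5×(1110−587) = 22900 J.
Q = ΔU = 22900 J.

22900 J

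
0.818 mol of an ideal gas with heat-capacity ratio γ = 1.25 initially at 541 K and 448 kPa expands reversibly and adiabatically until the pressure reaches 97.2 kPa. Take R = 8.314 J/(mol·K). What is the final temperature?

399 K

V₁ = nRT₁/P₁ = 0.818×8.314×541/448 = 8.21 L.
Adiabatic: T₂/T₁ = (P₂/P₁)^((γ−1)/γ) ⇒ T₂ = 541×(0.217)^0.200 = 399 K; V₂ = 27.9 L.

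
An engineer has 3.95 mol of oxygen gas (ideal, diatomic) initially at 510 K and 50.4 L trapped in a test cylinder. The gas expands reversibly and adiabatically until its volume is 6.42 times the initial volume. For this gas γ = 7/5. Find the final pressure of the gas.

24.6 kPa

P₁ = nRT₁/V₁ = 3.95×8.314×510/50.4 = 332 kPa.
Adiabatic: TV^(γ−1) = const ⇒ T₂ = 510×(0.156)^0.400 = 242 K; PV^γ = const ⇒ P₂ = 24.6 kPa.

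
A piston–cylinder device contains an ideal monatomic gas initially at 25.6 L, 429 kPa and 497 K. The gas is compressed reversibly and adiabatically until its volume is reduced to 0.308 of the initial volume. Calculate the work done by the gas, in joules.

n = P₁V₁/(RT₁) = 429×25.6/(8.314×497) = 2.66 mol.
Adiabatic: TV^(γ−1) = const ⇒ T₂ = 497×(3.25)^0.667 = 1090 K; PV^γ = const ⇒ P₂ = 3050 kPa.
ΔU = nCvΔT = 2.66×12.5×(1090−497) = 19600 J.
Q = 0 for an adiabatic process, so W = −ΔU = -19600 J.

-19600 J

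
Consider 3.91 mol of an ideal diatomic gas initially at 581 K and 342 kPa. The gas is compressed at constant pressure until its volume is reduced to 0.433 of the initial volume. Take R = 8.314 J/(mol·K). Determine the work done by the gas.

V₁ = nRT₁/P₁ = 3.91×8.314×581/342 = 55.2 L.
Isobaric: P stays 342 kPa; V/T = const ⇒ T₂ = 252 K, V₂ = 23.9 L.
W = PΔV = 342×(23.9−55.2) kPa·L = -10700 J.

-10700 J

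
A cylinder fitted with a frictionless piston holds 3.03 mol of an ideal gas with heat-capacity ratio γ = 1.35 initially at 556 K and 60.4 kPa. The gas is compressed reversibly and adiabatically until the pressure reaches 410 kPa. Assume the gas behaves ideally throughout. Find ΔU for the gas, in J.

V₁ = nRT₁/P₁ = 3.03×8.314×556/60.4 = 232 L.
Adiabatic: T₂/T₁ = (P₂/P₁)^((γ−1)/γ) ⇒ T₂ = 556×(6.79)^0.259 = 914 K; V₂ = 56.1 L.
For an ideal gas ΔU = nCvΔT with Cv = R/(γ−1) = 23.8 J/(mol·K).
ΔU = 3.03×23.8×(914−556) = 25700 J.

25700 J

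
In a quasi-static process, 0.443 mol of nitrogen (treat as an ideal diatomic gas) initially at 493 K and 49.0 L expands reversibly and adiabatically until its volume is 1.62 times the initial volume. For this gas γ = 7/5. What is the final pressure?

18.9 kPa

P₁ = nRT₁/V₁ = 0.443×8.314×493/49.0 = 37.1 kPa.
Adiabatic: TV^(γ−1) = const ⇒ T₂ = 493×(0.617)^0.400 = 406 K; PV^γ = const ⇒ P₂ = 18.9 kPa.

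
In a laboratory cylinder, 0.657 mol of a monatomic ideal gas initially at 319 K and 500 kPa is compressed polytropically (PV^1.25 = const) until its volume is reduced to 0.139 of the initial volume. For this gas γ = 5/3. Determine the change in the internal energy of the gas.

1670 J

V₁ = nRT₁/P₁ = 0.657×8.314×319/500 = 3.48 L.
Polytropic n=1.25: T₂ = T₁(V₁/V₂)^(n−1) = 319×(7.19)^0.25 = 522 K; P₂ = P₁(V₁/V₂)^n = 5890 kPa.
For an ideal gas ΔU = nCvΔT with Cv = (3/2)R = 12.5 J/(mol·K).
ΔU = 0.657×12.5×(522−319) = 1670 J.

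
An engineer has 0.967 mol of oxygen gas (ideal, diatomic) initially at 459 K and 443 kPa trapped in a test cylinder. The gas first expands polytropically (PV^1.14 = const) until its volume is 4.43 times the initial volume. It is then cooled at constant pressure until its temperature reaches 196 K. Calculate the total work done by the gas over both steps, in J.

3540 J

V₁ = nRT₁/P₁ = 0.967×8.314×459/443 = 8.33 L.
Step 1 — Polytropic n=1.14: T₂ = T₁(V₁/V₂)^(n−1) = 459×(0.226)^0.14 = 373 K; P₂ = P₁(V₁/V₂)^n = 81.2 kPa.
W = (P₁V₁−P₂V₂)/(n−1) = (443×8.33−81.2×36.9)/0.14 = 4960 J.
ΔU = nCvΔT = 0.967×20.8×(373−459) = -1740 J.
Q = ΔU + W = 3220 J.
State after step 1: P = 81.2 kPa, V = 36.9 L, T = 373 K.
Step 2 — Isobaric: P stays 81.2 kPa; V/T = const ⇒ T₂ = 196 K, V₂ = 19.4 L.
W = PΔV = 81.2×(19.4−36.9) kPa·L = -1420 J.
ΔU = nCvΔT = 0.967×20.8×(196−373) = -3550 J.
Q = ΔU + W = nCpΔT = -4970 J.
Net over both steps: W = 3540 J, Q = -1750 J, ΔU = -5290 J.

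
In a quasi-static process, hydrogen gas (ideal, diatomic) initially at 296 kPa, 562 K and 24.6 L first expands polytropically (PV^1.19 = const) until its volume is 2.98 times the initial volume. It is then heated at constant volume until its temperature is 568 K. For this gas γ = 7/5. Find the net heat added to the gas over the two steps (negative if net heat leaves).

n = P₁V₁/(RT₁) = 296×24.6/(8.314×562) = 1.56 mol.
Step 1 — Polytropic n=1.19: T₂ = T₁(V₁/V₂)^(n−1) = 562×(0.336)^0.19 = 457 K; P₂ = P₁(V₁/V₂)^n = 80.7 kPa.
W = (P₁V₁−P₂V₂)/(n−1) = (296×24.6−80.7×73.3)/0.19 = 7180 J.
ΔU = nCvΔT = 1.56×20.8×(457−562) = -3410 J.
Q = ΔU + W = 3770 J.
State after step 1: P = 80.7 kPa, V = 73.3 L, T = 457 K.
Step 2 — Isochoric: V stays 73.3 L; P/T = const ⇒ T₂ = 568 K, P₂ = 100 kPa.
W = 0 (no volume change).
ΔU = nCvΔT = 1.56×20.8×(568−457) = 3610 J.
Q = ΔU = 3610 J.
Net over both steps: W = 7180 J, Q = 7370 J, ΔU = 194 J.

7370 J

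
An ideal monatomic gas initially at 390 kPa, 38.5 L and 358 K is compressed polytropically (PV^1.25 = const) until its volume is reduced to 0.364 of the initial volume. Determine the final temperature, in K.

461 K

Polytropic n=1.25: T₂ = T₁(V₁/V₂)^(n−1) = 358×(2.75)^0.25 = 461 K; P₂ = P₁(V₁/V₂)^n = 1380 kPa.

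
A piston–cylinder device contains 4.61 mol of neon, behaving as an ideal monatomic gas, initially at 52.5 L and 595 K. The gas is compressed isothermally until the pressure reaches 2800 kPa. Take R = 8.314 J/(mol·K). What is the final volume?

8.14 L

P₁ = nRT₁/V₁ = 4.61×8.314×595/52.5 = 434 kPa.
Isothermal: T stays 595 K; PV = const ⇒ V₂ = 8.14 L, P₂ = 2800 kPa.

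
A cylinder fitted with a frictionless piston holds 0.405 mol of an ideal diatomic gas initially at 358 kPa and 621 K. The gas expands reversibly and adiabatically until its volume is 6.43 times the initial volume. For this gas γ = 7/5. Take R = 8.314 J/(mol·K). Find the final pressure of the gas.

26.4 kPa

V₁ = nRT₁/P₁ = 0.405×8.314×621/358 = 5.84 L.
Adiabatic: TV^(γ−1) = const ⇒ T₂ = 621×(0.156)^0.400 = 295 K; PV^γ = const ⇒ P₂ = 26.4 kPa.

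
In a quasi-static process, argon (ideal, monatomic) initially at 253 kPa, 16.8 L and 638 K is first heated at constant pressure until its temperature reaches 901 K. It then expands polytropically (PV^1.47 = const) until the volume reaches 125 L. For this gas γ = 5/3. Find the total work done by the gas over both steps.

n = P₁V₁/(RT₁) = 253×16.8/(8.314×638) = 0.801 mol.
Step 1 — Isobaric: P stays 253 kPa; V/T = const ⇒ T₂ = 901 K, V₂ = 23.7 L.
W = PΔV = 253×(23.7−16.8) kPa·L = 1750 J.
ΔU = nCvΔT = 0.801×12.5×(901−638) = 2630 J.
Q = ΔU + W = nCpΔT = 4380 J.
State after step 1: P = 253 kPa, V = 23.7 L, T = 901 K.
Step 2 — Polytropic n=1.47: T₂ = T₁(V₁/V₂)^(n−1) = 901×(0.190)^0.47 = 413 K; P₂ = P₁(V₁/V₂)^n = 22.0 kPa.
W = (P₁V₁−P₂V₂)/(n−1) = (253×23.7−22.0×125)/0.47 = 6920 J.
ΔU = nCvΔT = 0.801×12.5×(413−901) = -4880 J.
Q = ΔU + W = 2040 J.
Net over both steps: W = 8680 J, Q = 6420 J, ΔU = -2250 J.

8680 J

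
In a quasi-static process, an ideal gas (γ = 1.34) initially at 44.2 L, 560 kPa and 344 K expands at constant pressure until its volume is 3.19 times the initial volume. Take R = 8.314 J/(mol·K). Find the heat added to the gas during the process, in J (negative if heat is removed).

n = P₁V₁/(RT₁) = 560×44.2/(8.314×344) = 8.65 mol.
Isobaric: P stays 560 kPa; V/T = const ⇒ T₂ = 1100 K, V₂ = 141 L.
W = PΔV = 560×(141−44.2) kPa·L = 54200 J.
ΔU = nCvΔT = 8.65×24.5×(1100−344) = 159000 J.
Q = ΔU + W = nCpΔT = 214000 J.

214000 J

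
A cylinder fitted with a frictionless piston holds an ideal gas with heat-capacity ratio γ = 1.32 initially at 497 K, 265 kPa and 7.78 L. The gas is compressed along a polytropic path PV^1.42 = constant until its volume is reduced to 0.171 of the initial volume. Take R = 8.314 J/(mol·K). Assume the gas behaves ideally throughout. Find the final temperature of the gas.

1040 K

Polytropic n=1.42: T₂ = T₁(V₁/V₂)^(n−1) = 497×(5.85)^0.42 = 1040 K; P₂ = P₁(V₁/V₂)^n = 3250 kPa.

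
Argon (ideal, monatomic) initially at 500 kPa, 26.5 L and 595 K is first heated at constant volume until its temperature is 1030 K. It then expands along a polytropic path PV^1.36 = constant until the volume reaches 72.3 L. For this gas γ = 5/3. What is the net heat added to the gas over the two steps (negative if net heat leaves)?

23400 J

n = P₁V₁/(RT₁) = 500×26.5/(8.314×595) = 2.68 mol.
Step 1 — Isochoric: V stays 26.5 L; P/T = const ⇒ T₂ = 1030 K, P₂ = 866 kPa.
W = 0 (no volume change).
ΔU = nCvΔT = 2.68×12.5×(1030−595) = 14500 J.
Q = ΔU = 14500 J.
State after step 1: P = 866 kPa, V = 26.5 L, T = 1030 K.
Step 2 — Polytropic n=1.36: T₂ = T₁(V₁/V₂)^(n−1) = 1030×(0.367)^0.36 = 718 K; P₂ = P₁(V₁/V₂)^n = 221 kPa.
W = (P₁V₁−P₂V₂)/(n−1) = (866×26.5−221×72.3)/0.36 = 19300 J.
ΔU = nCvΔT = 2.68×12.5×(718−1030) = -10400 J.
Q = ΔU + W = 8890 J.
Net over both steps: W = 19300 J, Q = 23400 J, ΔU = 4100 J.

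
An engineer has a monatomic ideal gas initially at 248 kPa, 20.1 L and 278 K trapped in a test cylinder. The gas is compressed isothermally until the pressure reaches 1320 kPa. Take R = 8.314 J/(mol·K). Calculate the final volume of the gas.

3.78 L

Isothermal: T stays 278 K; PV = const ⇒ V₂ = 3.78 L, P₂ = 1320 kPa.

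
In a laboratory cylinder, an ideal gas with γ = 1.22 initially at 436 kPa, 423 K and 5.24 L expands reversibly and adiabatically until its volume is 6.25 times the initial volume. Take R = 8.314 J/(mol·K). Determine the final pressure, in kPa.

Adiabatic: TV^(γ−1) = const ⇒ T₂ = 423×(0.160)^0.220 = 283 K; PV^γ = const ⇒ P₂ = 46.6 kPa.

46.6 kPa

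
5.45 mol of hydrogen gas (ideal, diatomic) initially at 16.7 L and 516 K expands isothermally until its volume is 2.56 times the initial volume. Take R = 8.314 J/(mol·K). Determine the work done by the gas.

22000 J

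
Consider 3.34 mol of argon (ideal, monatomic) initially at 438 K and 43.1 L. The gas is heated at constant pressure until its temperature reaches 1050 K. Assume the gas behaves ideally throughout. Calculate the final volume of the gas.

P₁ = nRT₁/V₁ = 3.34×8.314×438/43.1 = 282 kPa.
Isobaric: P stays 282 kPa; V/T = const ⇒ T₂ = 1050 K, V₂ = 103 L.

103 L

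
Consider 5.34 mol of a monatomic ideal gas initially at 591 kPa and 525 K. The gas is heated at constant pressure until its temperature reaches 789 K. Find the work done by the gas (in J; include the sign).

11700 J

V₁ = nRT₁/P₁ = 5.34×8.314×525/591 = 39.4 L.
Isobaric: P stays 591 kPa; V/T = const ⇒ T₂ = 789 K, V₂ = 59.3 L.
W = PΔV = 591×(59.3−39.4) kPa·L = 11700 J.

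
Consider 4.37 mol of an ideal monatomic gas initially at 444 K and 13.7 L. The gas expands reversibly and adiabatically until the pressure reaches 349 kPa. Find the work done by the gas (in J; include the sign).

P₁ = nRT₁/V₁ = 4.37×8.314×444/13.7 = 1180 kPa.
Adiabatic: T₂/T₁ = (P₂/P₁)^((γ−1)/γ) ⇒ T₂ = 444×(0.296)^0.400 = 273 K; V₂ = 28.4 L.
ΔU = nCvΔT = 4.37×12.5×(273−444) = -9320 J.
Q = 0 for an adiabatic process, so W = −ΔU = 9320 J.

9320 J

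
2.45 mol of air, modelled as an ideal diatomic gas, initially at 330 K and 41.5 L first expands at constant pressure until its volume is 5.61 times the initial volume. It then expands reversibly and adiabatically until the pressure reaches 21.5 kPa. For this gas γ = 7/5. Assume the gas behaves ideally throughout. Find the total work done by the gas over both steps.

72300 J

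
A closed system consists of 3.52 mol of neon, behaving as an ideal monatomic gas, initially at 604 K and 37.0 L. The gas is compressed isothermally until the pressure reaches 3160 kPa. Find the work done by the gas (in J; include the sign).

-33400 J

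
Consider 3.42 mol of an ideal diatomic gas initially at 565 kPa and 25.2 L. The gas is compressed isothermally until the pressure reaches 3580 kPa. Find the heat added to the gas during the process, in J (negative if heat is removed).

T₁ = P₁V₁/(nR) = 565×25.2/(3.42×8.314) = 501 K.
Isothermal: T stays 501 K; PV = const ⇒ V₂ = 3.98 L, P₂ = 3580 kPa.
ΔU = 0 (ideal gas, T constant).
W = nRT ln(V₂/V₁) = 3.42×8.314×501×ln(0.158) = -26300 J.
Q = ΔU + W = -26300 J.

-26300 J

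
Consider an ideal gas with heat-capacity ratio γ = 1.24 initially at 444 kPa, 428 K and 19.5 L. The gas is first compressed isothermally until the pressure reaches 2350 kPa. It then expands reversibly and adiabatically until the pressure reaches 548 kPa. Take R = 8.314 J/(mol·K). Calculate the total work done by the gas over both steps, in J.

-5570 J

n = P₁V₁/(RT₁) = 444×19.5/(8.314×428) = 2.43 mol.
Step 1 — Isothermal: T stays 428 K; PV = const ⇒ V₂ = 3.68 L, P₂ = 2350 kPa.
ΔU = 0 (ideal gas, T constant).
W = nRT ln(V₂/V₁) = 2.43×8.314×428×ln(0.189) = -14400 J.
Q = ΔU + W = -14400 J.
State after step 1: P = 2350 kPa, V = 3.68 L, T = 428 K.
Step 2 — Adiabatic: T₂/T₁ = (P₂/P₁)^((γ−1)/γ) ⇒ T₂ = 428×(0.233)^0.194 = 323 K; V₂ = 11.9 L.
ΔU = nCvΔT = 2.43×34.6×(323−428) = -8860 J.
Q = 0 for an adiabatic process, so W = −ΔU = 8860 J.
Net over both steps: W = -5570 J, Q = -14400 J, ΔU = -8860 J.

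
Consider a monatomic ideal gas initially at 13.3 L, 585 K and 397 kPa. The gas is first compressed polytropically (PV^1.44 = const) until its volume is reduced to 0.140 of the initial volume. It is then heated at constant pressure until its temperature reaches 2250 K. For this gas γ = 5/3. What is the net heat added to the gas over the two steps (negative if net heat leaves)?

13800 J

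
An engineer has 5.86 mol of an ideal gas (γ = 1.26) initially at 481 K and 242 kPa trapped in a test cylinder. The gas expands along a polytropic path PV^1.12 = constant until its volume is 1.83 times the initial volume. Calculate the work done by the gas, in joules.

V₁ = nRT₁/P₁ = 5.86×8.314×481/242 = 96.8 L.
Polytropic n=1.12: T₂ = T₁(V₁/V₂)^(n−1) = 481×(0.546)^0.12 = 447 K; P₂ = P₁(V₁/V₂)^n = 123 kPa.
W = (P₁V₁−P₂V₂)/(n−1) = (242×96.8−123×177)/0.12 = 13700 J.

13700 J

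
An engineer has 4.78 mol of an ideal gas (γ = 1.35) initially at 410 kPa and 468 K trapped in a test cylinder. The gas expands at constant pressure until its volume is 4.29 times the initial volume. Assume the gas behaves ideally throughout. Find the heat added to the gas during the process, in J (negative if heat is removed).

236000 J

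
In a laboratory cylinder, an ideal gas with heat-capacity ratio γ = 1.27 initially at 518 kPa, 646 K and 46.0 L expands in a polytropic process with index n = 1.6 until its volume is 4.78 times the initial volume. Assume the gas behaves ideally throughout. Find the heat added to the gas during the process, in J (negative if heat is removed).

n = P₁V₁/(RT₁) = 518×46.0/(8.314×646) = 4.44 mol.
Polytropic n=1.6: T₂ = T₁(V₁/V₂)^(n−1) = 646×(0.209)^0.60 = 253 K; P₂ = P₁(V₁/V₂)^n = 42.4 kPa.
W = (P₁V₁−P₂V₂)/(n−1) = (518×46.0−42.4×220)/0.60 = 24200 J.
ΔU = nCvΔT = 4.44×30.8×(253−646) = -53700 J.
Q = ΔU + W = -29600 J.

-29600 J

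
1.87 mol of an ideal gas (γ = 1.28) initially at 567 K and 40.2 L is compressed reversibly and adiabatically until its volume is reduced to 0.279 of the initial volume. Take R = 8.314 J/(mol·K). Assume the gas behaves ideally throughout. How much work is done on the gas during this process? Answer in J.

13500 J

P₁ = nRT₁/V₁ = 1.87×8.314×567/40.2 = 219 kPa.
Adiabatic: TV^(γ−1) = const ⇒ T₂ = 567×(3.58)^0.280 = 811 K; PV^γ = const ⇒ P₂ = 1120 kPa.
ΔU = nCvΔT = 1.87×29.7×(811−567) = 13500 J.
Q = 0 for an adiabatic process, so W = −ΔU = -13500 J.
Work done on the gas = −W_by = 13500 J.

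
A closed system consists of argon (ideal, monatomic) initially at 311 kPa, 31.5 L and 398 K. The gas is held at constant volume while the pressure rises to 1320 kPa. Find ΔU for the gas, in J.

n = P₁V₁/(RT₁) = 311×31.5/(8.314×398) = 2.96 mol.
Isochoric: V stays 31.5 L; P/T = const ⇒ T₂ = 1690 K, P₂ = 1320 kPa.
For an ideal gas ΔU = nCvΔT with Cv = (3/2)R = 12.5 J/(mol·K).
ΔU = 2.96×12.5×(1690−398) = 47700 J.

47700 J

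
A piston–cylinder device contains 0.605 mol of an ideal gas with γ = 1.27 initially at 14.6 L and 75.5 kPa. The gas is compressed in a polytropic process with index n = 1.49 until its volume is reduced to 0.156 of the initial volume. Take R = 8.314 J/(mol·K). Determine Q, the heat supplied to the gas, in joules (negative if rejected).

2720 J

T₁ = P₁V₁/(nR) = 75.5×14.6/(0.605×8.314) = 219 K.
Polytropic n=1.49: T₂ = T₁(V₁/V₂)^(n−1) = 219×(6.41)^0.49 = 545 K; P₂ = P₁(V₁/V₂)^n = 1200 kPa.
W = (P₁V₁−P₂V₂)/(n−1) = (75.5×14.6−1200×2.28)/0.49 = -3340 J.
ΔU = nCvΔT = 0.605×30.8×(545−219) = 6060 J.
Q = ΔU + W = 2720 J.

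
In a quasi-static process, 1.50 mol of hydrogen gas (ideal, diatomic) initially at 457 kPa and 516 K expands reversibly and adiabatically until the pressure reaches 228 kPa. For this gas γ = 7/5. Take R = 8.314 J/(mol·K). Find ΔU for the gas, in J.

-2900 J

V₁ = nRT₁/P₁ = 1.50×8.314×516/457 = 14.1 L.
Adiabatic: T₂/T₁ = (P₂/P₁)^((γ−1)/γ) ⇒ T₂ = 516×(0.499)^0.286 = 423 K; V₂ = 23.1 L.
For an ideal gas ΔU = nCvΔT with Cv = (5/2)R = 20.8 J/(mol·K).
ΔU = 1.50×20.8×(423−516) = -2900 J.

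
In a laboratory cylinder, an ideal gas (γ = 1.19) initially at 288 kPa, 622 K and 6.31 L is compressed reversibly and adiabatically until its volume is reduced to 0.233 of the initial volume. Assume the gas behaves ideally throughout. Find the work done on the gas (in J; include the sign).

3050 J

n = P₁V₁/(RT₁) = 288×6.31/(8.314×622) = 0.351 mol.
Adiabatic: TV^(γ−1) = const ⇒ T₂ = 622×(4.29)^0.190 = 820 K; PV^γ = const ⇒ P₂ = 1630 kPa.
ΔU = nCvΔT = 0.351×43.8×(820−622) = 3050 J.
Q = 0 for an adiabatic process, so W = −ΔU = -3050 J.
Work done on the gas = −W_by = 3050 J.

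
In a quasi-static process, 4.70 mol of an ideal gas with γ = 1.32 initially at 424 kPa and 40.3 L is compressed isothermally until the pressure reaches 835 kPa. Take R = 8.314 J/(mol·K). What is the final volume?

20.5 L

T₁ = P₁V₁/(nR) = 424×40.3/(4.70×8.314) = 437 K.
Isothermal: T stays 437 K; PV = const ⇒ V₂ = 20.5 L, P₂ = 835 kPa.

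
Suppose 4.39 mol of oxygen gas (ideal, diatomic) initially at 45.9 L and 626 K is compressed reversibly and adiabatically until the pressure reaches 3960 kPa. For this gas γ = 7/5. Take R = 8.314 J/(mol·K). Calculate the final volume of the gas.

10.4 L

P₁ = nRT₁/V₁ = 4.39×8.314×626/45.9 = 498 kPa.
Adiabatic: T₂/T₁ = (P₂/P₁)^((γ−1)/γ) ⇒ T₂ = 626×(7.96)^0.286 = 1130 K; V₂ = 10.4 L.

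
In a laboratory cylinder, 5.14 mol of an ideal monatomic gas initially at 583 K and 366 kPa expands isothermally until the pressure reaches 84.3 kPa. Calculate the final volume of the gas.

V₁ = nRT₁/P₁ = 5.14×8.314×583/366 = 68.1 L.
Isothermal: T stays 583 K; PV = const ⇒ V₂ = 296 L, P₂ = 84.3 kPa.

296 L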